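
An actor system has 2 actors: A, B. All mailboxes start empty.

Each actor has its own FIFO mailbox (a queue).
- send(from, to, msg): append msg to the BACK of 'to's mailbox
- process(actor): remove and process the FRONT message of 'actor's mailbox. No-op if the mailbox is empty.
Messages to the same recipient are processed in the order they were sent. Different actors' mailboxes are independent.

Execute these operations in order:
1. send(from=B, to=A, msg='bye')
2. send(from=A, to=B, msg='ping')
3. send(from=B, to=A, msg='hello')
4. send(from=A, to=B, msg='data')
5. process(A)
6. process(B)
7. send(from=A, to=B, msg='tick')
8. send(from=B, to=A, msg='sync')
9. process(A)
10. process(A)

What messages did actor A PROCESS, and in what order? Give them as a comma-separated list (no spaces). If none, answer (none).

After 1 (send(from=B, to=A, msg='bye')): A:[bye] B:[]
After 2 (send(from=A, to=B, msg='ping')): A:[bye] B:[ping]
After 3 (send(from=B, to=A, msg='hello')): A:[bye,hello] B:[ping]
After 4 (send(from=A, to=B, msg='data')): A:[bye,hello] B:[ping,data]
After 5 (process(A)): A:[hello] B:[ping,data]
After 6 (process(B)): A:[hello] B:[data]
After 7 (send(from=A, to=B, msg='tick')): A:[hello] B:[data,tick]
After 8 (send(from=B, to=A, msg='sync')): A:[hello,sync] B:[data,tick]
After 9 (process(A)): A:[sync] B:[data,tick]
After 10 (process(A)): A:[] B:[data,tick]

Answer: bye,hello,sync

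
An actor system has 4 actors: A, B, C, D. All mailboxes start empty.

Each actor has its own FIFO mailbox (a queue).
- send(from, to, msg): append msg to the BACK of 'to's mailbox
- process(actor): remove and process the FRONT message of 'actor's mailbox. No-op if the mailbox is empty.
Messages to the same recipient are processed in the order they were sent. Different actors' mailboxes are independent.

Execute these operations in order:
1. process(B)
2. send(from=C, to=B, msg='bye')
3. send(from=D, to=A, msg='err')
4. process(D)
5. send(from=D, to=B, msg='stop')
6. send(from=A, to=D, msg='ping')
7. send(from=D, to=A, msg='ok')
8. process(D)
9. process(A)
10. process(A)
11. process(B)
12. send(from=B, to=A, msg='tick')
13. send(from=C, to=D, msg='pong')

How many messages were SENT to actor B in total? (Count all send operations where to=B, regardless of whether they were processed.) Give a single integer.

After 1 (process(B)): A:[] B:[] C:[] D:[]
After 2 (send(from=C, to=B, msg='bye')): A:[] B:[bye] C:[] D:[]
After 3 (send(from=D, to=A, msg='err')): A:[err] B:[bye] C:[] D:[]
After 4 (process(D)): A:[err] B:[bye] C:[] D:[]
After 5 (send(from=D, to=B, msg='stop')): A:[err] B:[bye,stop] C:[] D:[]
After 6 (send(from=A, to=D, msg='ping')): A:[err] B:[bye,stop] C:[] D:[ping]
After 7 (send(from=D, to=A, msg='ok')): A:[err,ok] B:[bye,stop] C:[] D:[ping]
After 8 (process(D)): A:[err,ok] B:[bye,stop] C:[] D:[]
After 9 (process(A)): A:[ok] B:[bye,stop] C:[] D:[]
After 10 (process(A)): A:[] B:[bye,stop] C:[] D:[]
After 11 (process(B)): A:[] B:[stop] C:[] D:[]
After 12 (send(from=B, to=A, msg='tick')): A:[tick] B:[stop] C:[] D:[]
After 13 (send(from=C, to=D, msg='pong')): A:[tick] B:[stop] C:[] D:[pong]

Answer: 2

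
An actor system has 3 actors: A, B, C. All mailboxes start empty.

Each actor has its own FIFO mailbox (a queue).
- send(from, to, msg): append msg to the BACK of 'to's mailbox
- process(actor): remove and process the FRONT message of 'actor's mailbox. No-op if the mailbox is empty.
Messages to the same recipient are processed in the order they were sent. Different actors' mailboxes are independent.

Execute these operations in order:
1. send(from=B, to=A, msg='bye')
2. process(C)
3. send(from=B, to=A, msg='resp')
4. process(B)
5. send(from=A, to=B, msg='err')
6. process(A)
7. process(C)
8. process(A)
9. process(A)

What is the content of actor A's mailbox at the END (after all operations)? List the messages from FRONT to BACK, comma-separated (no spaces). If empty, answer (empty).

Answer: (empty)

Derivation:
After 1 (send(from=B, to=A, msg='bye')): A:[bye] B:[] C:[]
After 2 (process(C)): A:[bye] B:[] C:[]
After 3 (send(from=B, to=A, msg='resp')): A:[bye,resp] B:[] C:[]
After 4 (process(B)): A:[bye,resp] B:[] C:[]
After 5 (send(from=A, to=B, msg='err')): A:[bye,resp] B:[err] C:[]
After 6 (process(A)): A:[resp] B:[err] C:[]
After 7 (process(C)): A:[resp] B:[err] C:[]
After 8 (process(A)): A:[] B:[err] C:[]
After 9 (process(A)): A:[] B:[err] C:[]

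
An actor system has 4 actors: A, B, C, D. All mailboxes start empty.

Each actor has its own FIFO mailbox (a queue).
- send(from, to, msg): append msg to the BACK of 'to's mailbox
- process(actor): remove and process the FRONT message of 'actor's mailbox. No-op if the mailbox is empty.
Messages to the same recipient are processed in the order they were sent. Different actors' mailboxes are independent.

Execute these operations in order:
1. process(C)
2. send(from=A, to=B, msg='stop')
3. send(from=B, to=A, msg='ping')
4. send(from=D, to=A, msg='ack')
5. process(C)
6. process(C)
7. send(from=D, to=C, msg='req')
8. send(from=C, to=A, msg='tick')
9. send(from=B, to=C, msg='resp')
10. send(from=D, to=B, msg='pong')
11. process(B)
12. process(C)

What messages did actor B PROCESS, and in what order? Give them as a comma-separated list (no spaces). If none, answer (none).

After 1 (process(C)): A:[] B:[] C:[] D:[]
After 2 (send(from=A, to=B, msg='stop')): A:[] B:[stop] C:[] D:[]
After 3 (send(from=B, to=A, msg='ping')): A:[ping] B:[stop] C:[] D:[]
After 4 (send(from=D, to=A, msg='ack')): A:[ping,ack] B:[stop] C:[] D:[]
After 5 (process(C)): A:[ping,ack] B:[stop] C:[] D:[]
After 6 (process(C)): A:[ping,ack] B:[stop] C:[] D:[]
After 7 (send(from=D, to=C, msg='req')): A:[ping,ack] B:[stop] C:[req] D:[]
After 8 (send(from=C, to=A, msg='tick')): A:[ping,ack,tick] B:[stop] C:[req] D:[]
After 9 (send(from=B, to=C, msg='resp')): A:[ping,ack,tick] B:[stop] C:[req,resp] D:[]
After 10 (send(from=D, to=B, msg='pong')): A:[ping,ack,tick] B:[stop,pong] C:[req,resp] D:[]
After 11 (process(B)): A:[ping,ack,tick] B:[pong] C:[req,resp] D:[]
After 12 (process(C)): A:[ping,ack,tick] B:[pong] C:[resp] D:[]

Answer: stop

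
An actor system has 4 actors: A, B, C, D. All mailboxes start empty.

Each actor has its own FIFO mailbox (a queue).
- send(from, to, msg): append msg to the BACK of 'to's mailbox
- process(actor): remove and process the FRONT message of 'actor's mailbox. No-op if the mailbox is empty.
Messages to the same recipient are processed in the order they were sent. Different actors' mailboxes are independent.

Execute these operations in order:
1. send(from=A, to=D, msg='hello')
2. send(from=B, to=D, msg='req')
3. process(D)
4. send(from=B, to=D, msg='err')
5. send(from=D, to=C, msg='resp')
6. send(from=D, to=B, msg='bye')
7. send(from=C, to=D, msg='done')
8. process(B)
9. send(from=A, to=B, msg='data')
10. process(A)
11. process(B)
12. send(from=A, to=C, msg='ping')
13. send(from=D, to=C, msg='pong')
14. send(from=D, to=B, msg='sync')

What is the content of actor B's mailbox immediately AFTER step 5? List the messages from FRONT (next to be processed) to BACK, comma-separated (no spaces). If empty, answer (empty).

After 1 (send(from=A, to=D, msg='hello')): A:[] B:[] C:[] D:[hello]
After 2 (send(from=B, to=D, msg='req')): A:[] B:[] C:[] D:[hello,req]
After 3 (process(D)): A:[] B:[] C:[] D:[req]
After 4 (send(from=B, to=D, msg='err')): A:[] B:[] C:[] D:[req,err]
After 5 (send(from=D, to=C, msg='resp')): A:[] B:[] C:[resp] D:[req,err]

(empty)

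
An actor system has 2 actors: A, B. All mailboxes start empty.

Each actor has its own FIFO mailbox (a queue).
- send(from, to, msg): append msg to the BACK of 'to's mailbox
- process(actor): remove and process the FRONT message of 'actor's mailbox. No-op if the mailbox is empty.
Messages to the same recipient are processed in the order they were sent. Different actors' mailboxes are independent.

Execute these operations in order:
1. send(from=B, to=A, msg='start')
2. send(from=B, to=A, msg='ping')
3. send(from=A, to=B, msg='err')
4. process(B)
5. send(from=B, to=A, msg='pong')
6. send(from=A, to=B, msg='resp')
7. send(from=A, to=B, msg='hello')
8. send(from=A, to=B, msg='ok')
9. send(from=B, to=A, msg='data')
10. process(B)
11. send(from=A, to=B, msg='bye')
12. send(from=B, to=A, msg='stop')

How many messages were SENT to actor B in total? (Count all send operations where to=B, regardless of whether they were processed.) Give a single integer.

Answer: 5

Derivation:
After 1 (send(from=B, to=A, msg='start')): A:[start] B:[]
After 2 (send(from=B, to=A, msg='ping')): A:[start,ping] B:[]
After 3 (send(from=A, to=B, msg='err')): A:[start,ping] B:[err]
After 4 (process(B)): A:[start,ping] B:[]
After 5 (send(from=B, to=A, msg='pong')): A:[start,ping,pong] B:[]
After 6 (send(from=A, to=B, msg='resp')): A:[start,ping,pong] B:[resp]
After 7 (send(from=A, to=B, msg='hello')): A:[start,ping,pong] B:[resp,hello]
After 8 (send(from=A, to=B, msg='ok')): A:[start,ping,pong] B:[resp,hello,ok]
After 9 (send(from=B, to=A, msg='data')): A:[start,ping,pong,data] B:[resp,hello,ok]
After 10 (process(B)): A:[start,ping,pong,data] B:[hello,ok]
After 11 (send(from=A, to=B, msg='bye')): A:[start,ping,pong,data] B:[hello,ok,bye]
After 12 (send(from=B, to=A, msg='stop')): A:[start,ping,pong,data,stop] B:[hello,ok,bye]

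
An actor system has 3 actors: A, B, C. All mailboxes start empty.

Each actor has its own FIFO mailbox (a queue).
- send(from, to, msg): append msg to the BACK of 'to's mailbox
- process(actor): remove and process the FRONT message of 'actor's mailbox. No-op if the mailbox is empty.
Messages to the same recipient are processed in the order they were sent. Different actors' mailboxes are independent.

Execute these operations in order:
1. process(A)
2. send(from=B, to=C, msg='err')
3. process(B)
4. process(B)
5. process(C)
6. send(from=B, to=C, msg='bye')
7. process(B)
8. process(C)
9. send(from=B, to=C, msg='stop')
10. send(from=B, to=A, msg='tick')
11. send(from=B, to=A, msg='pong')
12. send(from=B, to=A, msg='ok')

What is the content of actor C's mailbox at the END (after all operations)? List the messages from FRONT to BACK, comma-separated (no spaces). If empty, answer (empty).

After 1 (process(A)): A:[] B:[] C:[]
After 2 (send(from=B, to=C, msg='err')): A:[] B:[] C:[err]
After 3 (process(B)): A:[] B:[] C:[err]
After 4 (process(B)): A:[] B:[] C:[err]
After 5 (process(C)): A:[] B:[] C:[]
After 6 (send(from=B, to=C, msg='bye')): A:[] B:[] C:[bye]
After 7 (process(B)): A:[] B:[] C:[bye]
After 8 (process(C)): A:[] B:[] C:[]
After 9 (send(from=B, to=C, msg='stop')): A:[] B:[] C:[stop]
After 10 (send(from=B, to=A, msg='tick')): A:[tick] B:[] C:[stop]
After 11 (send(from=B, to=A, msg='pong')): A:[tick,pong] B:[] C:[stop]
After 12 (send(from=B, to=A, msg='ok')): A:[tick,pong,ok] B:[] C:[stop]

Answer: stop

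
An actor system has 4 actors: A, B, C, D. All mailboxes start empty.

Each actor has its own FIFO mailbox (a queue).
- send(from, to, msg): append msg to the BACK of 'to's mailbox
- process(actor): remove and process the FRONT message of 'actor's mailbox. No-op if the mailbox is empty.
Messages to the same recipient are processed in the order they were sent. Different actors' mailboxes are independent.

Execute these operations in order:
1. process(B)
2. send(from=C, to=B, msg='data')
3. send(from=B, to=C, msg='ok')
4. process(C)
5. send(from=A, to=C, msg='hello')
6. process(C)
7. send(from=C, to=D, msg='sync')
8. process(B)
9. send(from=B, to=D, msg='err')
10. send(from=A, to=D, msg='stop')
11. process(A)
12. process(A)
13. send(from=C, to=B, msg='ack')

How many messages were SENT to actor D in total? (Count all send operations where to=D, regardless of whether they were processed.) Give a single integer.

After 1 (process(B)): A:[] B:[] C:[] D:[]
After 2 (send(from=C, to=B, msg='data')): A:[] B:[data] C:[] D:[]
After 3 (send(from=B, to=C, msg='ok')): A:[] B:[data] C:[ok] D:[]
After 4 (process(C)): A:[] B:[data] C:[] D:[]
After 5 (send(from=A, to=C, msg='hello')): A:[] B:[data] C:[hello] D:[]
After 6 (process(C)): A:[] B:[data] C:[] D:[]
After 7 (send(from=C, to=D, msg='sync')): A:[] B:[data] C:[] D:[sync]
After 8 (process(B)): A:[] B:[] C:[] D:[sync]
After 9 (send(from=B, to=D, msg='err')): A:[] B:[] C:[] D:[sync,err]
After 10 (send(from=A, to=D, msg='stop')): A:[] B:[] C:[] D:[sync,err,stop]
After 11 (process(A)): A:[] B:[] C:[] D:[sync,err,stop]
After 12 (process(A)): A:[] B:[] C:[] D:[sync,err,stop]
After 13 (send(from=C, to=B, msg='ack')): A:[] B:[ack] C:[] D:[sync,err,stop]

Answer: 3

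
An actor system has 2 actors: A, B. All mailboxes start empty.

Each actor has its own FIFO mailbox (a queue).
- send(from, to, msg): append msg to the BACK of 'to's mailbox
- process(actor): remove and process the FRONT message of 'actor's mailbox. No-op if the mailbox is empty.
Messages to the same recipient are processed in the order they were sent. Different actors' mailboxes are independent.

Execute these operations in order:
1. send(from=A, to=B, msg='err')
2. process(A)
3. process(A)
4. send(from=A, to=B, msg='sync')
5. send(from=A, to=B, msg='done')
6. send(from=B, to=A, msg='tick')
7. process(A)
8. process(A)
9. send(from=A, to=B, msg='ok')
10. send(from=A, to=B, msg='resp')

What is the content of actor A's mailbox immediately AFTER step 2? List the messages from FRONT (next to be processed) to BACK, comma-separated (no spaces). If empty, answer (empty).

After 1 (send(from=A, to=B, msg='err')): A:[] B:[err]
After 2 (process(A)): A:[] B:[err]

(empty)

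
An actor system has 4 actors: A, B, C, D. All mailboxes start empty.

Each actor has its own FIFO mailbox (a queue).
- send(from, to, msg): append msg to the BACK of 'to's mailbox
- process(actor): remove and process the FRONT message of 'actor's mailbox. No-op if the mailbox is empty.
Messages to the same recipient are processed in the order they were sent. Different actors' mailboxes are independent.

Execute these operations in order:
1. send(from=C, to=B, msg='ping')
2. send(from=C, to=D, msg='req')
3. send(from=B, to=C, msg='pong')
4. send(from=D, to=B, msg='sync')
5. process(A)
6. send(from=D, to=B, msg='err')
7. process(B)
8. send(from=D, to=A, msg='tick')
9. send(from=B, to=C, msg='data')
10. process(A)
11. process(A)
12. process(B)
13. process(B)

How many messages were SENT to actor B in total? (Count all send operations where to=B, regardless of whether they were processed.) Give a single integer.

After 1 (send(from=C, to=B, msg='ping')): A:[] B:[ping] C:[] D:[]
After 2 (send(from=C, to=D, msg='req')): A:[] B:[ping] C:[] D:[req]
After 3 (send(from=B, to=C, msg='pong')): A:[] B:[ping] C:[pong] D:[req]
After 4 (send(from=D, to=B, msg='sync')): A:[] B:[ping,sync] C:[pong] D:[req]
After 5 (process(A)): A:[] B:[ping,sync] C:[pong] D:[req]
After 6 (send(from=D, to=B, msg='err')): A:[] B:[ping,sync,err] C:[pong] D:[req]
After 7 (process(B)): A:[] B:[sync,err] C:[pong] D:[req]
After 8 (send(from=D, to=A, msg='tick')): A:[tick] B:[sync,err] C:[pong] D:[req]
After 9 (send(from=B, to=C, msg='data')): A:[tick] B:[sync,err] C:[pong,data] D:[req]
After 10 (process(A)): A:[] B:[sync,err] C:[pong,data] D:[req]
After 11 (process(A)): A:[] B:[sync,err] C:[pong,data] D:[req]
After 12 (process(B)): A:[] B:[err] C:[pong,data] D:[req]
After 13 (process(B)): A:[] B:[] C:[pong,data] D:[req]

Answer: 3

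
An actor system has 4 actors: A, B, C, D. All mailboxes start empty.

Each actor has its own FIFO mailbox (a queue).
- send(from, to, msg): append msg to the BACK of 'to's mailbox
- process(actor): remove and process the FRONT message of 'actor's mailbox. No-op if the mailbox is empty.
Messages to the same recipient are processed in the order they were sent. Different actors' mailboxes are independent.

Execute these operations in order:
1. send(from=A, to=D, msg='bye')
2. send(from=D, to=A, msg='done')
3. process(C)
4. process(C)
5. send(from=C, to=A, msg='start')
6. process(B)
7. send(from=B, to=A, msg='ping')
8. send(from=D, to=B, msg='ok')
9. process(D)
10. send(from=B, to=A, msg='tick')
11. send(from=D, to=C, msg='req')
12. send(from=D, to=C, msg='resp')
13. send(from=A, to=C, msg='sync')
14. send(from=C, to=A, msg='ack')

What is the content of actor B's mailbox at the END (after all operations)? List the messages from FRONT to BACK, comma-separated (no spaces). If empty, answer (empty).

After 1 (send(from=A, to=D, msg='bye')): A:[] B:[] C:[] D:[bye]
After 2 (send(from=D, to=A, msg='done')): A:[done] B:[] C:[] D:[bye]
After 3 (process(C)): A:[done] B:[] C:[] D:[bye]
After 4 (process(C)): A:[done] B:[] C:[] D:[bye]
After 5 (send(from=C, to=A, msg='start')): A:[done,start] B:[] C:[] D:[bye]
After 6 (process(B)): A:[done,start] B:[] C:[] D:[bye]
After 7 (send(from=B, to=A, msg='ping')): A:[done,start,ping] B:[] C:[] D:[bye]
After 8 (send(from=D, to=B, msg='ok')): A:[done,start,ping] B:[ok] C:[] D:[bye]
After 9 (process(D)): A:[done,start,ping] B:[ok] C:[] D:[]
After 10 (send(from=B, to=A, msg='tick')): A:[done,start,ping,tick] B:[ok] C:[] D:[]
After 11 (send(from=D, to=C, msg='req')): A:[done,start,ping,tick] B:[ok] C:[req] D:[]
After 12 (send(from=D, to=C, msg='resp')): A:[done,start,ping,tick] B:[ok] C:[req,resp] D:[]
After 13 (send(from=A, to=C, msg='sync')): A:[done,start,ping,tick] B:[ok] C:[req,resp,sync] D:[]
After 14 (send(from=C, to=A, msg='ack')): A:[done,start,ping,tick,ack] B:[ok] C:[req,resp,sync] D:[]

Answer: ok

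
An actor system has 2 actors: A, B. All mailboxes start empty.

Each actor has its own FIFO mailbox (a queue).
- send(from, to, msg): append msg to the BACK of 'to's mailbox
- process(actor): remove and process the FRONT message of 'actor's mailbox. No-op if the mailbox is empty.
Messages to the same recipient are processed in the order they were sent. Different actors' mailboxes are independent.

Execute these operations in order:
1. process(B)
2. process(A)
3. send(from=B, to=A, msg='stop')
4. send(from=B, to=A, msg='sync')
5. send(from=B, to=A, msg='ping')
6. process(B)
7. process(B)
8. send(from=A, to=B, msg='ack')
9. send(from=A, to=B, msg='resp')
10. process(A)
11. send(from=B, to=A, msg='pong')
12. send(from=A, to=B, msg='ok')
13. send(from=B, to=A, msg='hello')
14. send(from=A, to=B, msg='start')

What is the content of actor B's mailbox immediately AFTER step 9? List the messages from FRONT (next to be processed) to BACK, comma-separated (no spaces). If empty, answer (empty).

After 1 (process(B)): A:[] B:[]
After 2 (process(A)): A:[] B:[]
After 3 (send(from=B, to=A, msg='stop')): A:[stop] B:[]
After 4 (send(from=B, to=A, msg='sync')): A:[stop,sync] B:[]
After 5 (send(from=B, to=A, msg='ping')): A:[stop,sync,ping] B:[]
After 6 (process(B)): A:[stop,sync,ping] B:[]
After 7 (process(B)): A:[stop,sync,ping] B:[]
After 8 (send(from=A, to=B, msg='ack')): A:[stop,sync,ping] B:[ack]
After 9 (send(from=A, to=B, msg='resp')): A:[stop,sync,ping] B:[ack,resp]

ack,resp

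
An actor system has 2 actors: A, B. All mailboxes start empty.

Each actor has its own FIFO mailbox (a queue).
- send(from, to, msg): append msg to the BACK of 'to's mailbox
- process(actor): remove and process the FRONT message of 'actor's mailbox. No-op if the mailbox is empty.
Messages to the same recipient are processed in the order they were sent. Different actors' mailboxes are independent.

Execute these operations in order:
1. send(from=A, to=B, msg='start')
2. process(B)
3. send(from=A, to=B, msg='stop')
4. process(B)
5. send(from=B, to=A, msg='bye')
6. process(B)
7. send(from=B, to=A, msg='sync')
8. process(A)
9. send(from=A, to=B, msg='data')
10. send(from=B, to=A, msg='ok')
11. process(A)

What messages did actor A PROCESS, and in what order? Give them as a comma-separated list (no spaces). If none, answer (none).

After 1 (send(from=A, to=B, msg='start')): A:[] B:[start]
After 2 (process(B)): A:[] B:[]
After 3 (send(from=A, to=B, msg='stop')): A:[] B:[stop]
After 4 (process(B)): A:[] B:[]
After 5 (send(from=B, to=A, msg='bye')): A:[bye] B:[]
After 6 (process(B)): A:[bye] B:[]
After 7 (send(from=B, to=A, msg='sync')): A:[bye,sync] B:[]
After 8 (process(A)): A:[sync] B:[]
After 9 (send(from=A, to=B, msg='data')): A:[sync] B:[data]
After 10 (send(from=B, to=A, msg='ok')): A:[sync,ok] B:[data]
After 11 (process(A)): A:[ok] B:[data]

Answer: bye,sync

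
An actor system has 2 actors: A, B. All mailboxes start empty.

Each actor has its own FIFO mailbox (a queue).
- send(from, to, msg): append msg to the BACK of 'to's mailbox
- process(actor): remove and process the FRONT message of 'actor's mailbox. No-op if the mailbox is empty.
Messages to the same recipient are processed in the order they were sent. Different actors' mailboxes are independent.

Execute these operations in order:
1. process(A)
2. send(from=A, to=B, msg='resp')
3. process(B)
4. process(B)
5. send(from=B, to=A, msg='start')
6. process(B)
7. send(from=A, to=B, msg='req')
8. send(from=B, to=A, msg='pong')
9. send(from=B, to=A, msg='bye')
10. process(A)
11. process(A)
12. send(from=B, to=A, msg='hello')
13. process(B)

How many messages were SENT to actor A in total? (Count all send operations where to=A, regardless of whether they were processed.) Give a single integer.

Answer: 4

Derivation:
After 1 (process(A)): A:[] B:[]
After 2 (send(from=A, to=B, msg='resp')): A:[] B:[resp]
After 3 (process(B)): A:[] B:[]
After 4 (process(B)): A:[] B:[]
After 5 (send(from=B, to=A, msg='start')): A:[start] B:[]
After 6 (process(B)): A:[start] B:[]
After 7 (send(from=A, to=B, msg='req')): A:[start] B:[req]
After 8 (send(from=B, to=A, msg='pong')): A:[start,pong] B:[req]
After 9 (send(from=B, to=A, msg='bye')): A:[start,pong,bye] B:[req]
After 10 (process(A)): A:[pong,bye] B:[req]
After 11 (process(A)): A:[bye] B:[req]
After 12 (send(from=B, to=A, msg='hello')): A:[bye,hello] B:[req]
After 13 (process(B)): A:[bye,hello] B:[]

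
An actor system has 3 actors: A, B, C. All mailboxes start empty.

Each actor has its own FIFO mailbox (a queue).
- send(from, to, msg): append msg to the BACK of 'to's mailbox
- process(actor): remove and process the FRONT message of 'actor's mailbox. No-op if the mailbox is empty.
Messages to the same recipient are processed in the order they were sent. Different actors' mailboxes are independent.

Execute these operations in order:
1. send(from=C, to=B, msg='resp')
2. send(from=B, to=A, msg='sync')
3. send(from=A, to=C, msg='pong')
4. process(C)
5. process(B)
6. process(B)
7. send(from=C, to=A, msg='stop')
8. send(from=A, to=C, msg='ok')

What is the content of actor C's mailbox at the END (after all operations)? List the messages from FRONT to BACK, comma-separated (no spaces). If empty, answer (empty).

Answer: ok

Derivation:
After 1 (send(from=C, to=B, msg='resp')): A:[] B:[resp] C:[]
After 2 (send(from=B, to=A, msg='sync')): A:[sync] B:[resp] C:[]
After 3 (send(from=A, to=C, msg='pong')): A:[sync] B:[resp] C:[pong]
After 4 (process(C)): A:[sync] B:[resp] C:[]
After 5 (process(B)): A:[sync] B:[] C:[]
After 6 (process(B)): A:[sync] B:[] C:[]
After 7 (send(from=C, to=A, msg='stop')): A:[sync,stop] B:[] C:[]
After 8 (send(from=A, to=C, msg='ok')): A:[sync,stop] B:[] C:[ok]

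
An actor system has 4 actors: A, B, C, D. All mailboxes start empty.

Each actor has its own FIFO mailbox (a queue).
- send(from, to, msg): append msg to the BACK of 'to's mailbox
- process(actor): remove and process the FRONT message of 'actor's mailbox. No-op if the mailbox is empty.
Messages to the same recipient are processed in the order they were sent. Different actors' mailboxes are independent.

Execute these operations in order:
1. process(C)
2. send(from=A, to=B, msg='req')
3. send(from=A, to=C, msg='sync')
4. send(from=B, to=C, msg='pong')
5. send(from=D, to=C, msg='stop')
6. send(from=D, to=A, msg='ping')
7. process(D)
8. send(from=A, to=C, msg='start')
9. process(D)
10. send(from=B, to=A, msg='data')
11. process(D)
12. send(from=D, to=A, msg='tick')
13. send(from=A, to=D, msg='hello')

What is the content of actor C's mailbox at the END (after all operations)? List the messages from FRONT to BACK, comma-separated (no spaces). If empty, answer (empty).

After 1 (process(C)): A:[] B:[] C:[] D:[]
After 2 (send(from=A, to=B, msg='req')): A:[] B:[req] C:[] D:[]
After 3 (send(from=A, to=C, msg='sync')): A:[] B:[req] C:[sync] D:[]
After 4 (send(from=B, to=C, msg='pong')): A:[] B:[req] C:[sync,pong] D:[]
After 5 (send(from=D, to=C, msg='stop')): A:[] B:[req] C:[sync,pong,stop] D:[]
After 6 (send(from=D, to=A, msg='ping')): A:[ping] B:[req] C:[sync,pong,stop] D:[]
After 7 (process(D)): A:[ping] B:[req] C:[sync,pong,stop] D:[]
After 8 (send(from=A, to=C, msg='start')): A:[ping] B:[req] C:[sync,pong,stop,start] D:[]
After 9 (process(D)): A:[ping] B:[req] C:[sync,pong,stop,start] D:[]
After 10 (send(from=B, to=A, msg='data')): A:[ping,data] B:[req] C:[sync,pong,stop,start] D:[]
After 11 (process(D)): A:[ping,data] B:[req] C:[sync,pong,stop,start] D:[]
After 12 (send(from=D, to=A, msg='tick')): A:[ping,data,tick] B:[req] C:[sync,pong,stop,start] D:[]
After 13 (send(from=A, to=D, msg='hello')): A:[ping,data,tick] B:[req] C:[sync,pong,stop,start] D:[hello]

Answer: sync,pong,stop,start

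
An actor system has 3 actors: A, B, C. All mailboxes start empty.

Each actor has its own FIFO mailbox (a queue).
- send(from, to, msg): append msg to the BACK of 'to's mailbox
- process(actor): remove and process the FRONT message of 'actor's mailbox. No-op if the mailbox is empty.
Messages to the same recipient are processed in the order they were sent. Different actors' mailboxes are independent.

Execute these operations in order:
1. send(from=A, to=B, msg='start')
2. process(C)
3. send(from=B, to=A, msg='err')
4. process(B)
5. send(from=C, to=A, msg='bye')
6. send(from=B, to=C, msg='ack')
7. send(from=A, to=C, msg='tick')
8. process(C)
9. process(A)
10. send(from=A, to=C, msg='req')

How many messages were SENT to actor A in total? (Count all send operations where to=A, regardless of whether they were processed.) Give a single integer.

Answer: 2

Derivation:
After 1 (send(from=A, to=B, msg='start')): A:[] B:[start] C:[]
After 2 (process(C)): A:[] B:[start] C:[]
After 3 (send(from=B, to=A, msg='err')): A:[err] B:[start] C:[]
After 4 (process(B)): A:[err] B:[] C:[]
After 5 (send(from=C, to=A, msg='bye')): A:[err,bye] B:[] C:[]
After 6 (send(from=B, to=C, msg='ack')): A:[err,bye] B:[] C:[ack]
After 7 (send(from=A, to=C, msg='tick')): A:[err,bye] B:[] C:[ack,tick]
After 8 (process(C)): A:[err,bye] B:[] C:[tick]
After 9 (process(A)): A:[bye] B:[] C:[tick]
After 10 (send(from=A, to=C, msg='req')): A:[bye] B:[] C:[tick,req]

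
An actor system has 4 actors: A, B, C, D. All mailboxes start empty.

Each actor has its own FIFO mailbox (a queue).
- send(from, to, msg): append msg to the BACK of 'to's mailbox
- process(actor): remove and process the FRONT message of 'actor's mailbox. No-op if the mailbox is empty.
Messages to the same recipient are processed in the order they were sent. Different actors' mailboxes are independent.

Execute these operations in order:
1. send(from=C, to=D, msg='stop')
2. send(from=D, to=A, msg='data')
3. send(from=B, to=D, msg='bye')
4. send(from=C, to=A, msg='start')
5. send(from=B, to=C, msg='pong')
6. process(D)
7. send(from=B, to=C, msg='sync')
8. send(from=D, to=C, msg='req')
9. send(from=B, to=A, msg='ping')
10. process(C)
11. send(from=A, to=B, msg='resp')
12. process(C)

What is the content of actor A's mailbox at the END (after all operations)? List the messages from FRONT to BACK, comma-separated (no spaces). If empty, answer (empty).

After 1 (send(from=C, to=D, msg='stop')): A:[] B:[] C:[] D:[stop]
After 2 (send(from=D, to=A, msg='data')): A:[data] B:[] C:[] D:[stop]
After 3 (send(from=B, to=D, msg='bye')): A:[data] B:[] C:[] D:[stop,bye]
After 4 (send(from=C, to=A, msg='start')): A:[data,start] B:[] C:[] D:[stop,bye]
After 5 (send(from=B, to=C, msg='pong')): A:[data,start] B:[] C:[pong] D:[stop,bye]
After 6 (process(D)): A:[data,start] B:[] C:[pong] D:[bye]
After 7 (send(from=B, to=C, msg='sync')): A:[data,start] B:[] C:[pong,sync] D:[bye]
After 8 (send(from=D, to=C, msg='req')): A:[data,start] B:[] C:[pong,sync,req] D:[bye]
After 9 (send(from=B, to=A, msg='ping')): A:[data,start,ping] B:[] C:[pong,sync,req] D:[bye]
After 10 (process(C)): A:[data,start,ping] B:[] C:[sync,req] D:[bye]
After 11 (send(from=A, to=B, msg='resp')): A:[data,start,ping] B:[resp] C:[sync,req] D:[bye]
After 12 (process(C)): A:[data,start,ping] B:[resp] C:[req] D:[bye]

Answer: data,start,ping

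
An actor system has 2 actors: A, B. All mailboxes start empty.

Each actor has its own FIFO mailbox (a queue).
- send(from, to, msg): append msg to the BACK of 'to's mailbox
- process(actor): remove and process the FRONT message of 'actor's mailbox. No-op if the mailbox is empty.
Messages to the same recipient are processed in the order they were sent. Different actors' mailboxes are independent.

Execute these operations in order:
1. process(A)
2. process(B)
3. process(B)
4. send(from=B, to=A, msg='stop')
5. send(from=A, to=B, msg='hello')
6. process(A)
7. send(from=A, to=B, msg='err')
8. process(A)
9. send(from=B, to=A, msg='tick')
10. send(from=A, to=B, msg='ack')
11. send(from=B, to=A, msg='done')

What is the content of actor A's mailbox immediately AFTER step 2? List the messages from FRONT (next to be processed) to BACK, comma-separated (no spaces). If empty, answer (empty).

After 1 (process(A)): A:[] B:[]
After 2 (process(B)): A:[] B:[]

(empty)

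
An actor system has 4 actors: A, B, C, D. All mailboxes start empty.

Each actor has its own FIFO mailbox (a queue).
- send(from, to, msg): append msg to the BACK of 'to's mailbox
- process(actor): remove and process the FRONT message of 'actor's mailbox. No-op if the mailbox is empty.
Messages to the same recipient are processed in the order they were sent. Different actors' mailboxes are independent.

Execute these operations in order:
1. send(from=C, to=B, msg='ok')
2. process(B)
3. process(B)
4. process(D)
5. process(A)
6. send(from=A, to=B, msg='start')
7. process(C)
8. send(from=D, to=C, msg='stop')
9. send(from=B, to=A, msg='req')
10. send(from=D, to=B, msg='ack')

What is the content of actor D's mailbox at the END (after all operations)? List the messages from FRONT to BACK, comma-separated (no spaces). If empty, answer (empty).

Answer: (empty)

Derivation:
After 1 (send(from=C, to=B, msg='ok')): A:[] B:[ok] C:[] D:[]
After 2 (process(B)): A:[] B:[] C:[] D:[]
After 3 (process(B)): A:[] B:[] C:[] D:[]
After 4 (process(D)): A:[] B:[] C:[] D:[]
After 5 (process(A)): A:[] B:[] C:[] D:[]
After 6 (send(from=A, to=B, msg='start')): A:[] B:[start] C:[] D:[]
After 7 (process(C)): A:[] B:[start] C:[] D:[]
After 8 (send(from=D, to=C, msg='stop')): A:[] B:[start] C:[stop] D:[]
After 9 (send(from=B, to=A, msg='req')): A:[req] B:[start] C:[stop] D:[]
After 10 (send(from=D, to=B, msg='ack')): A:[req] B:[start,ack] C:[stop] D:[]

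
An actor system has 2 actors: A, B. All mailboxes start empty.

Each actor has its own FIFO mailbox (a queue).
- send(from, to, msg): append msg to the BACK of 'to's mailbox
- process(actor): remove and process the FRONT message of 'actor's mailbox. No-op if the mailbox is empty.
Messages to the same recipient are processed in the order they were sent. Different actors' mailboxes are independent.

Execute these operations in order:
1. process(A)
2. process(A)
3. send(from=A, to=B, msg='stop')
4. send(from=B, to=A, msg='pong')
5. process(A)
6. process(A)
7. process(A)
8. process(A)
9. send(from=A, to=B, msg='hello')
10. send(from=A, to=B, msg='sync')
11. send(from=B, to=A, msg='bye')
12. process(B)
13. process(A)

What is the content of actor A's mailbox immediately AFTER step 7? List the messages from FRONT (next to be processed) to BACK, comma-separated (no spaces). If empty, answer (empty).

After 1 (process(A)): A:[] B:[]
After 2 (process(A)): A:[] B:[]
After 3 (send(from=A, to=B, msg='stop')): A:[] B:[stop]
After 4 (send(from=B, to=A, msg='pong')): A:[pong] B:[stop]
After 5 (process(A)): A:[] B:[stop]
After 6 (process(A)): A:[] B:[stop]
After 7 (process(A)): A:[] B:[stop]

(empty)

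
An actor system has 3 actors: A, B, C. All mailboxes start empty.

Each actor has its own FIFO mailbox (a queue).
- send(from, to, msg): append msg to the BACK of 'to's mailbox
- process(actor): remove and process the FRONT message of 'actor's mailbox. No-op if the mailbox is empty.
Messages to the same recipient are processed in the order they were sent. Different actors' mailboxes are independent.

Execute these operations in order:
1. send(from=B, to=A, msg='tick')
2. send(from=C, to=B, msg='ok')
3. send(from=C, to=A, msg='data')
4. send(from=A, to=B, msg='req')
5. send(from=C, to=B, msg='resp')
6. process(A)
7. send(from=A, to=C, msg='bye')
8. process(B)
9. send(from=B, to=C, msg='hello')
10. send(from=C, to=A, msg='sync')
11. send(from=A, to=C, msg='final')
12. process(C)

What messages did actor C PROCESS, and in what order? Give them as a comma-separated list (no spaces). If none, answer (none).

Answer: bye

Derivation:
After 1 (send(from=B, to=A, msg='tick')): A:[tick] B:[] C:[]
After 2 (send(from=C, to=B, msg='ok')): A:[tick] B:[ok] C:[]
After 3 (send(from=C, to=A, msg='data')): A:[tick,data] B:[ok] C:[]
After 4 (send(from=A, to=B, msg='req')): A:[tick,data] B:[ok,req] C:[]
After 5 (send(from=C, to=B, msg='resp')): A:[tick,data] B:[ok,req,resp] C:[]
After 6 (process(A)): A:[data] B:[ok,req,resp] C:[]
After 7 (send(from=A, to=C, msg='bye')): A:[data] B:[ok,req,resp] C:[bye]
After 8 (process(B)): A:[data] B:[req,resp] C:[bye]
After 9 (send(from=B, to=C, msg='hello')): A:[data] B:[req,resp] C:[bye,hello]
After 10 (send(from=C, to=A, msg='sync')): A:[data,sync] B:[req,resp] C:[bye,hello]
After 11 (send(from=A, to=C, msg='final')): A:[data,sync] B:[req,resp] C:[bye,hello,final]
After 12 (process(C)): A:[data,sync] B:[req,resp] C:[hello,final]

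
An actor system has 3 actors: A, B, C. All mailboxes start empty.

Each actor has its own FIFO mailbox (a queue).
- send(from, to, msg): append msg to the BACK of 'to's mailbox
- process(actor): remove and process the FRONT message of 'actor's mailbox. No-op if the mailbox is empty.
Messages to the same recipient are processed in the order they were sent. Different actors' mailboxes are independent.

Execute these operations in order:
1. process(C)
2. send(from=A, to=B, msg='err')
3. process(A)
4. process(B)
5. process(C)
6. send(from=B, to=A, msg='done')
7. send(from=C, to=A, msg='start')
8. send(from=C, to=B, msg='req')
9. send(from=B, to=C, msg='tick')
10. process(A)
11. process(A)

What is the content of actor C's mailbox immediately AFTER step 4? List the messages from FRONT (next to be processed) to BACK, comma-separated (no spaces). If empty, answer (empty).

After 1 (process(C)): A:[] B:[] C:[]
After 2 (send(from=A, to=B, msg='err')): A:[] B:[err] C:[]
After 3 (process(A)): A:[] B:[err] C:[]
After 4 (process(B)): A:[] B:[] C:[]

(empty)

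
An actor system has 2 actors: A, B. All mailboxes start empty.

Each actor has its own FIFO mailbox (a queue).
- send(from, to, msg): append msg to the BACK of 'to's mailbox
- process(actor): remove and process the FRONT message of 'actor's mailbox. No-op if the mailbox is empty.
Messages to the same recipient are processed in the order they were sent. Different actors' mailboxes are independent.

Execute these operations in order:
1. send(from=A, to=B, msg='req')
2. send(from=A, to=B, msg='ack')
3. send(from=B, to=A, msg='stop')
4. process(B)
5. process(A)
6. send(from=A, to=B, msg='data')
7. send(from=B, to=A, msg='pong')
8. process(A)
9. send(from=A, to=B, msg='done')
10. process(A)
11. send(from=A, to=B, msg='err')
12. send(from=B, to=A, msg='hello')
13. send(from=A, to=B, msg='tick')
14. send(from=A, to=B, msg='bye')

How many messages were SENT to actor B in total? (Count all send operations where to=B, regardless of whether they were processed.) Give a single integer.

Answer: 7

Derivation:
After 1 (send(from=A, to=B, msg='req')): A:[] B:[req]
After 2 (send(from=A, to=B, msg='ack')): A:[] B:[req,ack]
After 3 (send(from=B, to=A, msg='stop')): A:[stop] B:[req,ack]
After 4 (process(B)): A:[stop] B:[ack]
After 5 (process(A)): A:[] B:[ack]
After 6 (send(from=A, to=B, msg='data')): A:[] B:[ack,data]
After 7 (send(from=B, to=A, msg='pong')): A:[pong] B:[ack,data]
After 8 (process(A)): A:[] B:[ack,data]
After 9 (send(from=A, to=B, msg='done')): A:[] B:[ack,data,done]
After 10 (process(A)): A:[] B:[ack,data,done]
After 11 (send(from=A, to=B, msg='err')): A:[] B:[ack,data,done,err]
After 12 (send(from=B, to=A, msg='hello')): A:[hello] B:[ack,data,done,err]
After 13 (send(from=A, to=B, msg='tick')): A:[hello] B:[ack,data,done,err,tick]
After 14 (send(from=A, to=B, msg='bye')): A:[hello] B:[ack,data,done,err,tick,bye]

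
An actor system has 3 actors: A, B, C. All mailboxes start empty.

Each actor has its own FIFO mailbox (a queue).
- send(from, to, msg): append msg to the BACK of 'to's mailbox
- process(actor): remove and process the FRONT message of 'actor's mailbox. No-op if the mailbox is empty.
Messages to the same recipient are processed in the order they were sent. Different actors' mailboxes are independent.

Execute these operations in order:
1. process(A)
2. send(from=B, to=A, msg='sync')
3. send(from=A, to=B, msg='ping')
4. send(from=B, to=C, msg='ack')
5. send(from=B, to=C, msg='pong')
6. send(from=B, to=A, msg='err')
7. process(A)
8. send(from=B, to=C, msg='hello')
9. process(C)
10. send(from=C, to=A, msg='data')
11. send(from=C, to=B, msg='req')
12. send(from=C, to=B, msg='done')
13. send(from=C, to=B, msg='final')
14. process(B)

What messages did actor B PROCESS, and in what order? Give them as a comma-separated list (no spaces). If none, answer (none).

Answer: ping

Derivation:
After 1 (process(A)): A:[] B:[] C:[]
After 2 (send(from=B, to=A, msg='sync')): A:[sync] B:[] C:[]
After 3 (send(from=A, to=B, msg='ping')): A:[sync] B:[ping] C:[]
After 4 (send(from=B, to=C, msg='ack')): A:[sync] B:[ping] C:[ack]
After 5 (send(from=B, to=C, msg='pong')): A:[sync] B:[ping] C:[ack,pong]
After 6 (send(from=B, to=A, msg='err')): A:[sync,err] B:[ping] C:[ack,pong]
After 7 (process(A)): A:[err] B:[ping] C:[ack,pong]
After 8 (send(from=B, to=C, msg='hello')): A:[err] B:[ping] C:[ack,pong,hello]
After 9 (process(C)): A:[err] B:[ping] C:[pong,hello]
After 10 (send(from=C, to=A, msg='data')): A:[err,data] B:[ping] C:[pong,hello]
After 11 (send(from=C, to=B, msg='req')): A:[err,data] B:[ping,req] C:[pong,hello]
After 12 (send(from=C, to=B, msg='done')): A:[err,data] B:[ping,req,done] C:[pong,hello]
After 13 (send(from=C, to=B, msg='final')): A:[err,data] B:[ping,req,done,final] C:[pong,hello]
After 14 (process(B)): A:[err,data] B:[req,done,final] C:[pong,hello]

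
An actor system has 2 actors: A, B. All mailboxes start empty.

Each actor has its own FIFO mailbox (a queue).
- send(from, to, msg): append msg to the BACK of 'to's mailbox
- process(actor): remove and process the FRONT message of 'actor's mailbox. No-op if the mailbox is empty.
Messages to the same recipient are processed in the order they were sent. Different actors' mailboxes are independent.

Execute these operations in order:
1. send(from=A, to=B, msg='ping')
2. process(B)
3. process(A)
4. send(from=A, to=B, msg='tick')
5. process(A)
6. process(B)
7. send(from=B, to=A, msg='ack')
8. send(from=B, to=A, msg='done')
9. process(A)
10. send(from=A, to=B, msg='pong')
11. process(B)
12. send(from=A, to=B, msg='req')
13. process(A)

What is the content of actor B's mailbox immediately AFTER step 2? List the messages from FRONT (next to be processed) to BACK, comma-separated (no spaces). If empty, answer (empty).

After 1 (send(from=A, to=B, msg='ping')): A:[] B:[ping]
After 2 (process(B)): A:[] B:[]

(empty)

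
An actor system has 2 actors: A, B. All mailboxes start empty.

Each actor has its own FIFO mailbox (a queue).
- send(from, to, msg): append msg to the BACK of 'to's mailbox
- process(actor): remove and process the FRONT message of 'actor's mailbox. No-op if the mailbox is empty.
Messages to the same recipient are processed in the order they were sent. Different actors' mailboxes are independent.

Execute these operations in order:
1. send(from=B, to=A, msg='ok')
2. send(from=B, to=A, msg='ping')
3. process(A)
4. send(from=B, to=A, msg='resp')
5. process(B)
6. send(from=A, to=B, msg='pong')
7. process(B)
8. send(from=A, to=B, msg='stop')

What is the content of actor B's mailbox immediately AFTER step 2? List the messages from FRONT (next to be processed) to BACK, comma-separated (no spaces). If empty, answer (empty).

After 1 (send(from=B, to=A, msg='ok')): A:[ok] B:[]
After 2 (send(from=B, to=A, msg='ping')): A:[ok,ping] B:[]

(empty)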